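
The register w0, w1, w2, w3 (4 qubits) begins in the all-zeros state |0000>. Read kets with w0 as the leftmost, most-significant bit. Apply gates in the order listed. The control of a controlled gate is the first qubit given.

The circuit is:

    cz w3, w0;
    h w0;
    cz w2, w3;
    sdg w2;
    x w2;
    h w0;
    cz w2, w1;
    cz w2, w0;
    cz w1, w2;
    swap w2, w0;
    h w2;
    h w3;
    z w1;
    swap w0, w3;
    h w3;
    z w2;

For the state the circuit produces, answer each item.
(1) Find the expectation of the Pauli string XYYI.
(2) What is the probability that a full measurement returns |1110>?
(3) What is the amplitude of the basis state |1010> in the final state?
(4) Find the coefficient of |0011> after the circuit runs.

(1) The expectation value of XYYI is 0.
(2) The probability of measuring |1110> is 0.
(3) |1010> carries amplitude -sqrt(2)/4 in the final state.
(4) The final state's coefficient on |0011> equals sqrt(2)/4.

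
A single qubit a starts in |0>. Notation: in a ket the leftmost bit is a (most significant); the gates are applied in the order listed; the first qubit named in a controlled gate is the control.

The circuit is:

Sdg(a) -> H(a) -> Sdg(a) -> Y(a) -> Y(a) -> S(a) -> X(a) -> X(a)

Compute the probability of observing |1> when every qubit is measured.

Outcome |1> occurs with probability 1/2. Key observation: gates 3-6 undo each other exactly, leaving only the rest of the circuit to track.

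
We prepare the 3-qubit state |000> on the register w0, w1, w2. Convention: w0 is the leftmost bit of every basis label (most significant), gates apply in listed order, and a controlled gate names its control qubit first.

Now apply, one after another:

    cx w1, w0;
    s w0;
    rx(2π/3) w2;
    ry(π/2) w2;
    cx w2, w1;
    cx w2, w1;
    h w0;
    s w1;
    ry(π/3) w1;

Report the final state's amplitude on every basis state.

After the circuit, the state carries amplitude sqrt(3)/8 + 3*I/8 on |000>, sqrt(3)/8 - 3*I/8 on |001>, 1/8 + sqrt(3)*I/8 on |010>, 1/8 - sqrt(3)*I/8 on |011>, sqrt(3)/8 + 3*I/8 on |100>, sqrt(3)/8 - 3*I/8 on |101>, 1/8 + sqrt(3)*I/8 on |110>, 1/8 - sqrt(3)*I/8 on |111>. Key observation: gates 5-6 undo each other exactly, leaving only the rest of the circuit to track.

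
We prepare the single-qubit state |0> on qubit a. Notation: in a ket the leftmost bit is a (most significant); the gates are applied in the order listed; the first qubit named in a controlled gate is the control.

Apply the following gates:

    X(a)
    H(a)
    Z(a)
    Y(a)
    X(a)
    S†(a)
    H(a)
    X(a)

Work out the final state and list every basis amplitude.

After the circuit, the state carries amplitude 1/2 + I/2 on |0>, -1/2 + I/2 on |1>.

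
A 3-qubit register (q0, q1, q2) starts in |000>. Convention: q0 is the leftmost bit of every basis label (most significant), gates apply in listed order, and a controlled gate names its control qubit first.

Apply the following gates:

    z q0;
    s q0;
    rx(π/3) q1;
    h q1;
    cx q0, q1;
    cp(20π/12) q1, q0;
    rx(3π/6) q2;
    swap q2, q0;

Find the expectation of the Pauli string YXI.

The expectation value of YXI is -1/2.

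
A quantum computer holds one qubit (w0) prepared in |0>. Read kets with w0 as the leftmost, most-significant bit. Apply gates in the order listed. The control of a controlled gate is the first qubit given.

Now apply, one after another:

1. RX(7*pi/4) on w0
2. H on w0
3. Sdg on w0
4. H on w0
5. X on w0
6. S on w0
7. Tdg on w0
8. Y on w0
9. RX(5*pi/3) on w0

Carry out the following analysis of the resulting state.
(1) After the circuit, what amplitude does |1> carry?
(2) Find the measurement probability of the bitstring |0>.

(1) |1> carries amplitude -sqrt(sqrt(2) + 2)*exp(3*I*pi/4)/8 - sqrt(2 - sqrt(2))*exp(I*pi/4)/8 + sqrt(2 - sqrt(2))*exp(3*I*pi/4)/8 + sqrt(sqrt(2) + 2)*exp(I*pi/4)/8 + sqrt(3)*(-1 + I)*sqrt(2 - sqrt(2))/8 + sqrt(3)*(-1 + I)*sqrt(sqrt(2) + 2)/8 in the final state.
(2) Outcome |0> occurs with probability -sqrt(2)/8 + sqrt(3)/8 + 1/2.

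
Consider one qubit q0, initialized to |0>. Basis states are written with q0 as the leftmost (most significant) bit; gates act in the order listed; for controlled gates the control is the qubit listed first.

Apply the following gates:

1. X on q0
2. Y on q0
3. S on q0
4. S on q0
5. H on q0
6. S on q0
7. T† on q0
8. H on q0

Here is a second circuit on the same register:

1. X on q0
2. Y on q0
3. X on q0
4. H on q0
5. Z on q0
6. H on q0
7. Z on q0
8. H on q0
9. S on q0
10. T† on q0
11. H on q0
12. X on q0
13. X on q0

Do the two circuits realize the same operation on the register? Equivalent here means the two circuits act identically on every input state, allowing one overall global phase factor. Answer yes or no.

Yes — the two circuits implement the same unitary up to a global phase.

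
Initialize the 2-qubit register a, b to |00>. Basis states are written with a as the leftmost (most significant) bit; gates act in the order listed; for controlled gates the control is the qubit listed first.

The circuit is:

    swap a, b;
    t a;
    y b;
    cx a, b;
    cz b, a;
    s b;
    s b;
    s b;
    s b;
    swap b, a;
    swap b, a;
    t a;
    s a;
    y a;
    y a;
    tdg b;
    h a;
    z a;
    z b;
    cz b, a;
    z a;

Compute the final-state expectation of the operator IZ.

The observable IZ averages to -1. Key observation: the block from step 6 through step 9 cancels to the identity and can be dropped.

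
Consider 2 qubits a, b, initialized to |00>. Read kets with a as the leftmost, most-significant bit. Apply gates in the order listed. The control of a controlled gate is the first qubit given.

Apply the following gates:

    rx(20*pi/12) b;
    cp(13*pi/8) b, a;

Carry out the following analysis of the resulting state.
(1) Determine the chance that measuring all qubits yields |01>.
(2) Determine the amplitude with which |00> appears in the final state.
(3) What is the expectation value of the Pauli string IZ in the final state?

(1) Outcome |01> occurs with probability 1/4.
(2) |00> carries amplitude -sqrt(3)/2 in the final state.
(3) The expectation value of IZ is 1/2.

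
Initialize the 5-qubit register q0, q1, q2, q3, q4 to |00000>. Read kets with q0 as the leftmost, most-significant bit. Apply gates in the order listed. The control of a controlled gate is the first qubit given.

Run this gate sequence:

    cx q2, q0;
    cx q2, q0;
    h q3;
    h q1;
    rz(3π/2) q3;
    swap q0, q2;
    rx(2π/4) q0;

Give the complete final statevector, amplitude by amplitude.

The resulting statevector has amplitude -sqrt(2)*exp(I*pi/4)/4 on |00000>, sqrt(2)*exp(3*I*pi/4)/4 on |00010>, -sqrt(2)*exp(I*pi/4)/4 on |01000>, sqrt(2)*exp(3*I*pi/4)/4 on |01010>, sqrt(2)*exp(3*I*pi/4)/4 on |10000>, sqrt(2)*exp(I*pi/4)/4 on |10010>, sqrt(2)*exp(3*I*pi/4)/4 on |11000>, sqrt(2)*exp(I*pi/4)/4 on |11010>, and 0 on every other basis state. Key observation: gates 1-2 undo each other exactly, leaving only the rest of the circuit to track.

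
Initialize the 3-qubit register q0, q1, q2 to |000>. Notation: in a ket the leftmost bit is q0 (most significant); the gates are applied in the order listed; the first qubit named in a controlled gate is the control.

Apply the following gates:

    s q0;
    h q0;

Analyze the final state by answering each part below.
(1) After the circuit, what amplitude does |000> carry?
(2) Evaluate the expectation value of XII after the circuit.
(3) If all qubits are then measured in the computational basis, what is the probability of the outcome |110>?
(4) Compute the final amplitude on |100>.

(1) The amplitude on |000> is sqrt(2)/2.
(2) The expectation value of XII is 1.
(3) A full measurement returns |110> with probability 0.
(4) |100> carries amplitude sqrt(2)/2 in the final state.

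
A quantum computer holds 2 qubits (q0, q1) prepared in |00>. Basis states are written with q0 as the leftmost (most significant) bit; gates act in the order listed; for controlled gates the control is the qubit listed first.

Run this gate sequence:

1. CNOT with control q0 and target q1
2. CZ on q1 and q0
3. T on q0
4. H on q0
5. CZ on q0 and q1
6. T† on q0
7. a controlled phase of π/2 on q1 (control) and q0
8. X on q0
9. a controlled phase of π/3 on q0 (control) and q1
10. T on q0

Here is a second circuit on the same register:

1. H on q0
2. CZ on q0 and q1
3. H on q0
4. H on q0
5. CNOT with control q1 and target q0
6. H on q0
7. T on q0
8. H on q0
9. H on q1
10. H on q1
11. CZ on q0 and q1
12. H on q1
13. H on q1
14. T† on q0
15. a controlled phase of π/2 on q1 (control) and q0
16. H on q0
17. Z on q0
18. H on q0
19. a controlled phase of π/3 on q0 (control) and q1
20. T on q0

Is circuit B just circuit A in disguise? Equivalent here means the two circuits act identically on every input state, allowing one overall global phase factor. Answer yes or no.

No — the two circuits implement different unitaries, even allowing a global phase.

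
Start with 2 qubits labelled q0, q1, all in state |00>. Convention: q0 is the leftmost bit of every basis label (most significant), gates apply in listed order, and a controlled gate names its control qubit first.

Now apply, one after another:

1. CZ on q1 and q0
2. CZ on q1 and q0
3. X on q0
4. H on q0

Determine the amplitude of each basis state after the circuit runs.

The resulting statevector has amplitude sqrt(2)/2 on |00>, 0 on |01>, -sqrt(2)/2 on |10>, 0 on |11>. Key observation: steps 1-2 multiply out to the identity, so the circuit reduces to the remaining gates.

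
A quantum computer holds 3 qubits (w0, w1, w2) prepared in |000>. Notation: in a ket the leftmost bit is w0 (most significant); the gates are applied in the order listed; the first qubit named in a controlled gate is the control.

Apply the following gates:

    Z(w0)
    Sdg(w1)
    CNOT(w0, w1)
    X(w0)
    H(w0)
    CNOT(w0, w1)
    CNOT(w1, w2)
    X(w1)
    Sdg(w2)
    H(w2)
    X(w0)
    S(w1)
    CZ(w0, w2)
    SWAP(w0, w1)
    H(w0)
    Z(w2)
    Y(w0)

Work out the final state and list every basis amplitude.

The final amplitudes are sqrt(2)/4 on |000>, sqrt(2)/4 on |001>, -sqrt(2)/4 on |010>, -sqrt(2)/4 on |011>, -sqrt(2)/4 on |100>, -sqrt(2)/4 on |101>, -sqrt(2)/4 on |110>, -sqrt(2)/4 on |111>.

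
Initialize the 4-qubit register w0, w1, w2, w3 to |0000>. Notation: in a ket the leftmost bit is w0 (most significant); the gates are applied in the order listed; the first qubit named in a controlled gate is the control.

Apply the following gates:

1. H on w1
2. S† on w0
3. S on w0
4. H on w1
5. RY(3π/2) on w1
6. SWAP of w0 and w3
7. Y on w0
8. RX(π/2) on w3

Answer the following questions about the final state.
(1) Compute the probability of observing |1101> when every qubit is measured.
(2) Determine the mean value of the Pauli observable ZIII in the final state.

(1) Outcome |1101> occurs with probability 1/4.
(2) The observable ZIII averages to -1.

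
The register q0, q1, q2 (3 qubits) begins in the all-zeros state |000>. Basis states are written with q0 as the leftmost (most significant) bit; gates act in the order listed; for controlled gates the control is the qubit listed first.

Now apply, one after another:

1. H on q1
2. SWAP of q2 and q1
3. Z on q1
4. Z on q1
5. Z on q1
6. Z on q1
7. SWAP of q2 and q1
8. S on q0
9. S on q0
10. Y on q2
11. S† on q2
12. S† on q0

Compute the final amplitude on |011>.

The final state's coefficient on |011> equals sqrt(2)/2.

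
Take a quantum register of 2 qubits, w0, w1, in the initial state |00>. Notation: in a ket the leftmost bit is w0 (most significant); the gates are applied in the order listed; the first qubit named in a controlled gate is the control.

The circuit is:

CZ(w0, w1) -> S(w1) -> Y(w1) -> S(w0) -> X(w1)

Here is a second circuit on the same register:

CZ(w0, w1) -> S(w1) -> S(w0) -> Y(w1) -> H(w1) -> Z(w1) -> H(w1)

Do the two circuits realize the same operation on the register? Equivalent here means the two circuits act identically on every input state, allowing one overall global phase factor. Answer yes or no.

Yes — the two circuits implement the same unitary up to a global phase.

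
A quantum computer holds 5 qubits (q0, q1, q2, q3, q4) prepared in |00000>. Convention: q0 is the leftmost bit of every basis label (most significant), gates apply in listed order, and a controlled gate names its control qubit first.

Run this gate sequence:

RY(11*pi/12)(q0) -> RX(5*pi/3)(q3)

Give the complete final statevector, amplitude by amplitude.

After the circuit, the state carries amplitude -sqrt(3*sqrt(2) + 6)/8 + 3*sqrt(2 - sqrt(2))/8 on |00000>, -I*sqrt(sqrt(2) + 2)/8 + I*sqrt(6 - 3*sqrt(2))/8 on |00010>, -3*sqrt(sqrt(2) + 2)/8 - sqrt(6 - 3*sqrt(2))/8 on |10000>, -I*sqrt(3*sqrt(2) + 6)/8 - I*sqrt(2 - sqrt(2))/8 on |10010>, and 0 on every other basis state.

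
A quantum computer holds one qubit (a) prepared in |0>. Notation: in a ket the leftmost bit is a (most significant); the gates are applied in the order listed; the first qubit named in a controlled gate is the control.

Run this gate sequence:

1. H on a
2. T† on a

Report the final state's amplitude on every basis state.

The final amplitudes are sqrt(2)/2 on |0>, -sqrt(2)*exp(3*I*pi/4)/2 on |1>.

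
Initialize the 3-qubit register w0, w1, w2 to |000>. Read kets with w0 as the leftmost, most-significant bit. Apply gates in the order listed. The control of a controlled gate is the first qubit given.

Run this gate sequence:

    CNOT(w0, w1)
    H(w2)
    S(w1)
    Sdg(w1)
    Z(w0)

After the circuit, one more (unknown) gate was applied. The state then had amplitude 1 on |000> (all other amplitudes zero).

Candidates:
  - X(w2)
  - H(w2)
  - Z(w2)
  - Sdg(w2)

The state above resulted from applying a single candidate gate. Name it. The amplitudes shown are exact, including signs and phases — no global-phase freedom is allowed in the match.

The unique candidate consistent with the amplitudes is H(w2). Key observation: gates 3-4 undo each other exactly, leaving only the rest of the circuit to track.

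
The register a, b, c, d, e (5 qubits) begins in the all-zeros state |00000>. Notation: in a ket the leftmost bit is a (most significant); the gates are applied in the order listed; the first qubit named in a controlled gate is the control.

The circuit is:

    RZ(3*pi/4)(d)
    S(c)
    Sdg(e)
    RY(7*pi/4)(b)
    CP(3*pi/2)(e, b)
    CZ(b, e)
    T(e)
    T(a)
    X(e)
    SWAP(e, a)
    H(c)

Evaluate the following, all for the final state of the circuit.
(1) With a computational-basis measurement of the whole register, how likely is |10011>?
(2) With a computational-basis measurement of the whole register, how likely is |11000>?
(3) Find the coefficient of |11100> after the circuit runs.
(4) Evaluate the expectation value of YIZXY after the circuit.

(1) A full measurement returns |10011> with probability 0.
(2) A full measurement returns |11000> with probability 1/4 - sqrt(2)/8.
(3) The final state's coefficient on |11100> equals -sqrt(4 - 2*sqrt(2))*exp(5*I*pi/8)/4.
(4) The expectation value of YIZXY is 0.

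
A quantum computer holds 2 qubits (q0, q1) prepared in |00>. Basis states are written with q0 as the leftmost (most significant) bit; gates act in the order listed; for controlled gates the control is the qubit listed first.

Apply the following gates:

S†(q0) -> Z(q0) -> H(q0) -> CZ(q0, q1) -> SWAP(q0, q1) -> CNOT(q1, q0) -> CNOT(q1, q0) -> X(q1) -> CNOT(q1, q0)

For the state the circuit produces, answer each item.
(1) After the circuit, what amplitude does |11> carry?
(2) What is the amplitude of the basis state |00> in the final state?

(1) The amplitude on |11> is sqrt(2)/2.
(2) The final state's coefficient on |00> equals sqrt(2)/2.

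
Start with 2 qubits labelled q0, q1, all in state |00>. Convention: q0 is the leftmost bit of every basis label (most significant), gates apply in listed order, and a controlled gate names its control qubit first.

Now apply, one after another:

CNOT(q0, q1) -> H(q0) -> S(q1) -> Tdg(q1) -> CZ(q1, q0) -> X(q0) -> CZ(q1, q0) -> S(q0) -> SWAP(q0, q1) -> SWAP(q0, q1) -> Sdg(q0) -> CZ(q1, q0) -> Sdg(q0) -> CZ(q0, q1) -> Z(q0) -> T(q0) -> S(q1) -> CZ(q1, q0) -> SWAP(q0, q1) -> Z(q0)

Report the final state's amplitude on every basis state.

The final amplitudes are sqrt(2)/2 on |00>, sqrt(2)*exp(3*I*pi/4)/2 on |01>, 0 on |10>, 0 on |11>.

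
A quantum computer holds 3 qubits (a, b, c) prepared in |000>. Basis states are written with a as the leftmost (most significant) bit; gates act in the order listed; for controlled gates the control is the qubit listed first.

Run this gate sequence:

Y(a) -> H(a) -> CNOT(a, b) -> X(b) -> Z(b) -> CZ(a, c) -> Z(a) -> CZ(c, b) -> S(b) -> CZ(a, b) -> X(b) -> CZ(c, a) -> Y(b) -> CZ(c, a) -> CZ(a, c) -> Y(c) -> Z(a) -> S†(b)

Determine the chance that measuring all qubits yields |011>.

A full measurement returns |011> with probability 1/2.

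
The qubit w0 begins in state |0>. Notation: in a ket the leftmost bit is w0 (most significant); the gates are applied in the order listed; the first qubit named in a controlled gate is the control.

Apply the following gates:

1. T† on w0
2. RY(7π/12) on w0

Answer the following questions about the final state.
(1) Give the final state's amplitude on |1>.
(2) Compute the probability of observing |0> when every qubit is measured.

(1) The amplitude on |1> is sqrt(6 - 3*sqrt(2))/4 + sqrt(sqrt(2) + 2)/4.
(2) Outcome |0> occurs with probability -sqrt(6)/8 + sqrt(2)/8 + 1/2.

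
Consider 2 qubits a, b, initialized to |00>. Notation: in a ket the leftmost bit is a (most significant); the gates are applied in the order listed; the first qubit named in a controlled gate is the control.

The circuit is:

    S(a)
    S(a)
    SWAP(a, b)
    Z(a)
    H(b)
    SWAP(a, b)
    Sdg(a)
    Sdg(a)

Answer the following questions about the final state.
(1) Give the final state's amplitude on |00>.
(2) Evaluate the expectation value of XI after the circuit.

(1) The amplitude on |00> is sqrt(2)/2.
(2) The observable XI averages to -1.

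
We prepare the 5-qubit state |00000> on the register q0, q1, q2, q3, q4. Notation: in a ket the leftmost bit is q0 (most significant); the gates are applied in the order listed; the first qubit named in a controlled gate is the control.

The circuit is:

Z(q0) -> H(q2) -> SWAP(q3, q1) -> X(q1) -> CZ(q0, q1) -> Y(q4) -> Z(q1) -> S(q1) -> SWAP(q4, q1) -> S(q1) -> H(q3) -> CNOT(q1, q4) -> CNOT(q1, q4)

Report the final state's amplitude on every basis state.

The resulting statevector has amplitude I/2 on |01001>, I/2 on |01011>, I/2 on |01101>, I/2 on |01111>, and 0 on every other basis state.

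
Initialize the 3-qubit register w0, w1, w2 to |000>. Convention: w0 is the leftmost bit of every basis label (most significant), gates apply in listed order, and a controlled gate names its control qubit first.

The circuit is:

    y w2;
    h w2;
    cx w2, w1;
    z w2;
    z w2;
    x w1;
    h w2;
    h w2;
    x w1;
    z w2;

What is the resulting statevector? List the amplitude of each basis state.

The final amplitudes are sqrt(2)*I/2 on |000>, sqrt(2)*I/2 on |011>, and 0 on every other basis state. Key observation: gates 5-10 undo each other exactly, leaving only the rest of the circuit to track.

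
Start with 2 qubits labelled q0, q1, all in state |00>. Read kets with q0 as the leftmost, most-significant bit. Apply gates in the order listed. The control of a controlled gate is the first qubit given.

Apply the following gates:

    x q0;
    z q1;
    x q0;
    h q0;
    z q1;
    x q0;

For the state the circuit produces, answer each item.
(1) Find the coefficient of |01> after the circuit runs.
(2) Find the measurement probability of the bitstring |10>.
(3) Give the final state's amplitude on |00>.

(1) The amplitude on |01> is 0.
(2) A full measurement returns |10> with probability 1/2.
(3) The final state's coefficient on |00> equals sqrt(2)/2.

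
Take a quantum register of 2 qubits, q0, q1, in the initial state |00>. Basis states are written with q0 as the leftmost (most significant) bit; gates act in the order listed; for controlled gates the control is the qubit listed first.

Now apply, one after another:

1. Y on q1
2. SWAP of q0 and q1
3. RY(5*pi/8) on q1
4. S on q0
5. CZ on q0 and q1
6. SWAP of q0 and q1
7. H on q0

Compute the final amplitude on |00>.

The final state's coefficient on |00> equals 0.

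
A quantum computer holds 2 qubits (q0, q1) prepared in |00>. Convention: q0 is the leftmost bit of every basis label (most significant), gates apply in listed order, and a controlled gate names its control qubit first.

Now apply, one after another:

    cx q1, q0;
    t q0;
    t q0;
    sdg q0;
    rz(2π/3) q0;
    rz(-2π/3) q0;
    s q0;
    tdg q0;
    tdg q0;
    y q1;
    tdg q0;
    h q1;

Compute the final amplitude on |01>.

|01> carries amplitude -sqrt(2)*I/2 in the final state. Key observation: the block from step 2 through step 9 cancels to the identity and can be dropped.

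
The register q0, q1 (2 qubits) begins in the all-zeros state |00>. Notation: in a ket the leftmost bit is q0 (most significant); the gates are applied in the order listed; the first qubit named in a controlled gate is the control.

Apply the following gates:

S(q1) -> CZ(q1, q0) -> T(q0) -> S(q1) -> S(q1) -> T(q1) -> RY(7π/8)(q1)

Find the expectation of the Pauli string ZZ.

In the final state, ZZ has expectation -sqrt(sqrt(2) + 2)/2.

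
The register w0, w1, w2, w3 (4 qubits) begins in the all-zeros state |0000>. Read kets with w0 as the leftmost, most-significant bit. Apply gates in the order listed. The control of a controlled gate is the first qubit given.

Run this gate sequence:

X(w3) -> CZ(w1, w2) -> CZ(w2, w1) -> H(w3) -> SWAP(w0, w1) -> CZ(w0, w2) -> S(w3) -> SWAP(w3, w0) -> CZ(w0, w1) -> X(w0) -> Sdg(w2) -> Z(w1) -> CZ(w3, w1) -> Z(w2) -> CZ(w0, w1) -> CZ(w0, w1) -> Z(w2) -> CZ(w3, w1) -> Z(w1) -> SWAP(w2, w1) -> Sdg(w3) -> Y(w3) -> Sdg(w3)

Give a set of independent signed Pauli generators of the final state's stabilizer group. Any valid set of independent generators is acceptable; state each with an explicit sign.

The stabilizer group can be generated by +YIII, +IZII, +IIZI, -IIIZ, among other valid generating sets. Key observation: steps 12-19 multiply out to the identity, so the circuit reduces to the remaining gates.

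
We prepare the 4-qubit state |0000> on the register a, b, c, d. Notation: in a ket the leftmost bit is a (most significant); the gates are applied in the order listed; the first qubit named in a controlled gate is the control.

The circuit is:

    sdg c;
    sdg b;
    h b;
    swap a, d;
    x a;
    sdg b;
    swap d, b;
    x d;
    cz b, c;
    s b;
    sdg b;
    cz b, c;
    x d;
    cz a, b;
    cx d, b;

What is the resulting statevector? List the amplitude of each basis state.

The resulting statevector has amplitude sqrt(2)/2 on |1000>, -sqrt(2)*I/2 on |1101>, and 0 on every other basis state. Key observation: the block from step 8 through step 13 cancels to the identity and can be dropped.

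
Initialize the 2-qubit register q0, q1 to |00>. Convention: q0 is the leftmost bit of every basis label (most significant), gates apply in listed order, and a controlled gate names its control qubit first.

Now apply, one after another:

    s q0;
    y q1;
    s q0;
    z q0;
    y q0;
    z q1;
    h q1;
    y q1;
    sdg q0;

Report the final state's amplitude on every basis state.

After the circuit, the state carries amplitude 0 on |00>, 0 on |01>, sqrt(2)/2 on |10>, sqrt(2)/2 on |11>.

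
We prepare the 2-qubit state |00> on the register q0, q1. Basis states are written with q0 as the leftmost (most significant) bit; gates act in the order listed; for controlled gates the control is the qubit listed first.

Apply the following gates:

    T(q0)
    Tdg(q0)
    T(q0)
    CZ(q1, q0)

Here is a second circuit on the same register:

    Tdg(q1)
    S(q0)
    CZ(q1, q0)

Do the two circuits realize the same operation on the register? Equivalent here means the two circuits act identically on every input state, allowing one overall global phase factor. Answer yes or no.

No — the two circuits implement different unitaries, even allowing a global phase.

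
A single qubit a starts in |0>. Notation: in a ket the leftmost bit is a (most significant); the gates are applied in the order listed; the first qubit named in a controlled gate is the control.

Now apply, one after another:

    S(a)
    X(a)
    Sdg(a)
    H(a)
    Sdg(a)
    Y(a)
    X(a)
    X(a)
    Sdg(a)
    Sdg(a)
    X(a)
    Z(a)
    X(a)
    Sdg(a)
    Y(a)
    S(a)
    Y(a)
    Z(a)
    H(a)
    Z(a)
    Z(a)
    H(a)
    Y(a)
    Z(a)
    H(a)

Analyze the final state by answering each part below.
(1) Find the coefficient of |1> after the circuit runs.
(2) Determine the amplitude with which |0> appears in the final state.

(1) The final state's coefficient on |1> equals -1/2 - I/2.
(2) The amplitude on |0> is -1/2 + I/2.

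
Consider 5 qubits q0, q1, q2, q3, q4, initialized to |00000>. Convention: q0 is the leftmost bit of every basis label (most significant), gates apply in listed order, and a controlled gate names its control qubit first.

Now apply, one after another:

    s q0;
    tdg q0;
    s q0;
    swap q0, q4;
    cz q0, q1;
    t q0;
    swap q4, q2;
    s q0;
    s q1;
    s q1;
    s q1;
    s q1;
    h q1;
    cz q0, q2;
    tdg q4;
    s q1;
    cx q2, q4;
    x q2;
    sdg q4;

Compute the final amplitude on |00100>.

The amplitude on |00100> is sqrt(2)/2. Key observation: steps 9-12 multiply out to the identity, so the circuit reduces to the remaining gates.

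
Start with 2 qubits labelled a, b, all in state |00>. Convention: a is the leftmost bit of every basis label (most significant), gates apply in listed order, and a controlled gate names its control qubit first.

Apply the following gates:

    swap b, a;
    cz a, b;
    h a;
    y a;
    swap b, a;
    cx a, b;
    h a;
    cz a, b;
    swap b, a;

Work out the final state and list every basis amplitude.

The final amplitudes are -I/2 on |00>, -I/2 on |01>, I/2 on |10>, -I/2 on |11>.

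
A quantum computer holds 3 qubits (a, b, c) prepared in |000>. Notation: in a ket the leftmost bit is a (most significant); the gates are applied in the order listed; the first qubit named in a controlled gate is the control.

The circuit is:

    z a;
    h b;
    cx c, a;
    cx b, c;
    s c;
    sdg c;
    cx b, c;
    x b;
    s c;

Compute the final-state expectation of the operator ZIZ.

In the final state, ZIZ has expectation 1. Key observation: gates 4-7 undo each other exactly, leaving only the rest of the circuit to track.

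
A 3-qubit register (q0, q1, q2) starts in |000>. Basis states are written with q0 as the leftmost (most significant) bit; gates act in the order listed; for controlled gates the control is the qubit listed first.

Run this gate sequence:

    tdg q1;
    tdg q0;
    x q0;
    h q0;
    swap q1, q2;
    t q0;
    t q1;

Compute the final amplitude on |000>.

The amplitude on |000> is sqrt(2)/2.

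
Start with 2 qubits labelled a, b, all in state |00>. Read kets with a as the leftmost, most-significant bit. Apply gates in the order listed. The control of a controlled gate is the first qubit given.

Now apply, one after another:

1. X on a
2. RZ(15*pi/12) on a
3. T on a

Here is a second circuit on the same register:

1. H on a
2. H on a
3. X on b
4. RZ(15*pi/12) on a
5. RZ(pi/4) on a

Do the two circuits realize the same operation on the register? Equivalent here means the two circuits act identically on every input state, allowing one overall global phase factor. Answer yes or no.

No, they are not equivalent — no single phase factor reconciles the two unitaries.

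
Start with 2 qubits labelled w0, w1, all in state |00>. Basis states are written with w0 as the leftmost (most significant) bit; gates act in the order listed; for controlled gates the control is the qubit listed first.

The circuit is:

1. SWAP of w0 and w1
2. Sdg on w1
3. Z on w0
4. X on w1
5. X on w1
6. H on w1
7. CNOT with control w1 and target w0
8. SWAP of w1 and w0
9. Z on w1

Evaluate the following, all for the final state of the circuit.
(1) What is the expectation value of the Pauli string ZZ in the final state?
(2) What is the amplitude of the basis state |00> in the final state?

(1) The observable ZZ averages to 1. Key observation: the block from step 4 through step 5 cancels to the identity and can be dropped.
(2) The final state's coefficient on |00> equals sqrt(2)/2.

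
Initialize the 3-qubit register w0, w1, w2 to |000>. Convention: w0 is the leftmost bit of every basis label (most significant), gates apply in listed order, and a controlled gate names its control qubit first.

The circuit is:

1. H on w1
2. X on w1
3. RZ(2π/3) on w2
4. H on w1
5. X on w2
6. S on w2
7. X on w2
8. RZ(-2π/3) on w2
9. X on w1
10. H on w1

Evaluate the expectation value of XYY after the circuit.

The observable XYY averages to 0.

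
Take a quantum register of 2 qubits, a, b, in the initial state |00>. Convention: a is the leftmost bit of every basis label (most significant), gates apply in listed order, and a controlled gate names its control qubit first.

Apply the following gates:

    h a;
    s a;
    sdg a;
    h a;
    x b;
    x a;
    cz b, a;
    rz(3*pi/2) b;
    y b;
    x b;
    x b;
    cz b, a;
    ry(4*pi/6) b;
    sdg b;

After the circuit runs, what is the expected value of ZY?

The expectation value of ZY is sqrt(3)/2. Key observation: gates 1-4 undo each other exactly, leaving only the rest of the circuit to track.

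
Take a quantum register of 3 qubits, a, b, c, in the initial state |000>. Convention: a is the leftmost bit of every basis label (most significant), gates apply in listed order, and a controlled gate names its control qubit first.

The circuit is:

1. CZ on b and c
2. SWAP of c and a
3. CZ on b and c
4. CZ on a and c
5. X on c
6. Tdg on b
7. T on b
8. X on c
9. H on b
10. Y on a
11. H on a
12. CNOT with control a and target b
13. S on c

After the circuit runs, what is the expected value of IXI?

The observable IXI averages to 1. Key observation: the block from step 5 through step 8 cancels to the identity and can be dropped.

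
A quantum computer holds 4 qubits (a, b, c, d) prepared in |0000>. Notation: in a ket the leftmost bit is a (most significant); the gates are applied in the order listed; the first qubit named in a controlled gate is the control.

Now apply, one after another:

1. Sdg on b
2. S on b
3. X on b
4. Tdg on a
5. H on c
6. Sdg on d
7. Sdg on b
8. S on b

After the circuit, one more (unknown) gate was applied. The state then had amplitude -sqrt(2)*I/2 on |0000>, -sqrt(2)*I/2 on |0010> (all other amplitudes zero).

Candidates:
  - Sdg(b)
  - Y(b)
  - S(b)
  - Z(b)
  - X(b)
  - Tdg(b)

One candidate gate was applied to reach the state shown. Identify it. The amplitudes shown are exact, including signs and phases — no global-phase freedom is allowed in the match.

The applied gate was Y(b).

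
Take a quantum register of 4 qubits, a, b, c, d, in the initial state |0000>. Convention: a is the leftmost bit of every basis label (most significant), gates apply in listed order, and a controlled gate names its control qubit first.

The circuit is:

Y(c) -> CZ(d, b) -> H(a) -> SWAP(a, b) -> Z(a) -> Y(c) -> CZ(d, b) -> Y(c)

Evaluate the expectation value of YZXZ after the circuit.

The observable YZXZ averages to 0.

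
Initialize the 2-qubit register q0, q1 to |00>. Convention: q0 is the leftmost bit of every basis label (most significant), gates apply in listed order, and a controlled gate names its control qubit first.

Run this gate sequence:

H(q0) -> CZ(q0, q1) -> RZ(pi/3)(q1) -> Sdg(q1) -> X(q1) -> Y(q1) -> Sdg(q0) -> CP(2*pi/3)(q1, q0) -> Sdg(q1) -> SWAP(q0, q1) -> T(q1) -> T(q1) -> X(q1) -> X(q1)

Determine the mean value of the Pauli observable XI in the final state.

The expectation value of XI is 0. Key observation: the block from step 13 through step 14 cancels to the identity and can be dropped.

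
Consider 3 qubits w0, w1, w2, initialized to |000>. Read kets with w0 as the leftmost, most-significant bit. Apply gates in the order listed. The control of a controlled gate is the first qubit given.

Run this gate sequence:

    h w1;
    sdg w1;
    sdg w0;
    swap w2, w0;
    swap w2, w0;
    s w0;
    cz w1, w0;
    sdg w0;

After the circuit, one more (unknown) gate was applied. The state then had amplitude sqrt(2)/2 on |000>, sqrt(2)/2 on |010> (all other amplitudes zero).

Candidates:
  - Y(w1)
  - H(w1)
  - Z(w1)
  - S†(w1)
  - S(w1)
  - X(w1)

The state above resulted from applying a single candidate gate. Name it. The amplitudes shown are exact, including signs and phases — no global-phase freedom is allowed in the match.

It was S(w1) that produced the state shown. Key observation: steps 3-6 multiply out to the identity, so the circuit reduces to the remaining gates.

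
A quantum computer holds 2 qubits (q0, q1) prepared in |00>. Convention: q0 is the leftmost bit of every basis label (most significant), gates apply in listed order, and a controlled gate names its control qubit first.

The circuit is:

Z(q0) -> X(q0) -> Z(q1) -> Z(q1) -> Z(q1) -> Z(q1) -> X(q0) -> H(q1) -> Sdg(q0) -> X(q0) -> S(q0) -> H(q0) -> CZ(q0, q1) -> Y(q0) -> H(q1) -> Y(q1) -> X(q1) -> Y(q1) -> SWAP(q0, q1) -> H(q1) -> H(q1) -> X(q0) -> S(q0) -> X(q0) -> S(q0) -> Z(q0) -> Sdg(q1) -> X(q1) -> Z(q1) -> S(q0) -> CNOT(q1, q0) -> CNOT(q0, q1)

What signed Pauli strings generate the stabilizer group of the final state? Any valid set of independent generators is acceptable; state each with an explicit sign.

The final state is stabilized by the group generated by +IX, -ZI; other independent generating sets are equally valid. Key observation: steps 2-7 multiply out to the identity, so the circuit reduces to the remaining gates.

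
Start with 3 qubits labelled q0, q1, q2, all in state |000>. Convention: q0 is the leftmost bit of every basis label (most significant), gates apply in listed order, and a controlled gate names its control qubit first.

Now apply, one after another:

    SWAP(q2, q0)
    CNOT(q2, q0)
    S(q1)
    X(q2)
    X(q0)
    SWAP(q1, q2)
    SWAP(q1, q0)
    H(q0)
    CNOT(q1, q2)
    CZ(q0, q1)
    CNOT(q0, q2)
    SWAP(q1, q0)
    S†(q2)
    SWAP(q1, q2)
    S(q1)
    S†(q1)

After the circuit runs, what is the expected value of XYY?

The expectation value of XYY is 0.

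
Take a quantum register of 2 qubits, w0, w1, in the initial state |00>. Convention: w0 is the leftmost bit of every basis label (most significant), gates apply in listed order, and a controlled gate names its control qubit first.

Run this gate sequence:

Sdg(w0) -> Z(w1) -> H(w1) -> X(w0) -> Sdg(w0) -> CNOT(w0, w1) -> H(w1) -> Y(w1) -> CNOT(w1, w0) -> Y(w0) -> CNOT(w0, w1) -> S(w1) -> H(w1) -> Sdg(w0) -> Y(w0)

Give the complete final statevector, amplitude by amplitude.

The final amplitudes are -sqrt(2)*I/2 on |00>, -sqrt(2)*I/2 on |01>, 0 on |10>, 0 on |11>.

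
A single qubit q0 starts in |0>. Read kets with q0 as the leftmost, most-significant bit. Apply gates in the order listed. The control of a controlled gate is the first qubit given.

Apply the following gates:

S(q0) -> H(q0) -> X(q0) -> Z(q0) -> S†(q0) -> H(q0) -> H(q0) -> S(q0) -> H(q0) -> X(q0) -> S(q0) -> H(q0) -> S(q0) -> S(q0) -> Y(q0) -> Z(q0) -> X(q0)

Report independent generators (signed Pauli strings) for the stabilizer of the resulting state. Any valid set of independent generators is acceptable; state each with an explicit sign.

The final state is stabilized by the group generated by -X; other independent generating sets are equally valid.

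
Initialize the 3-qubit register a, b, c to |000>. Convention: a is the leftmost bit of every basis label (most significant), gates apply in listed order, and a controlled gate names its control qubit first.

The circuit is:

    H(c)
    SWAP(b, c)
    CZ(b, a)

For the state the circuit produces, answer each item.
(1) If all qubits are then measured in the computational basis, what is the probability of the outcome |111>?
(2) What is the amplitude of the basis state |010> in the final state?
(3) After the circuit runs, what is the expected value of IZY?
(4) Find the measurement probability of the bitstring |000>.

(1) The probability of measuring |111> is 0.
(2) The amplitude on |010> is sqrt(2)/2.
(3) The observable IZY averages to 0.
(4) A full measurement returns |000> with probability 1/2.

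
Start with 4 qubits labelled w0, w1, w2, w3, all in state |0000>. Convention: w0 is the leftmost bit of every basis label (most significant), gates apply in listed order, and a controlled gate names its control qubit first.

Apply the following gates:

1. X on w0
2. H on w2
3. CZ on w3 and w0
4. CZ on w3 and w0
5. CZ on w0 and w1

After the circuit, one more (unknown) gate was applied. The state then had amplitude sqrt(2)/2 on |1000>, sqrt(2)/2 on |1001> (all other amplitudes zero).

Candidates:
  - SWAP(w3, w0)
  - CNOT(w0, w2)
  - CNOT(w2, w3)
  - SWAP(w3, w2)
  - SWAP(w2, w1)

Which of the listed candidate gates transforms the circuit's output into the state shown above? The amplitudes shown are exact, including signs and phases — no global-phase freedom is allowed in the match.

The unique candidate consistent with the amplitudes is SWAP(w3, w2). Key observation: the block from step 3 through step 4 cancels to the identity and can be dropped.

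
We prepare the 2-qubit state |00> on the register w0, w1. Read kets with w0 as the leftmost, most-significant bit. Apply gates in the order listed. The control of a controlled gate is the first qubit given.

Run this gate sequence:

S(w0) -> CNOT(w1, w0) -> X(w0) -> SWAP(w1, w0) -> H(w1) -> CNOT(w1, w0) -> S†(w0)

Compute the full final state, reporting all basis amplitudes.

After the circuit, the state carries amplitude sqrt(2)/2 on |00>, 0 on |01>, 0 on |10>, sqrt(2)*I/2 on |11>.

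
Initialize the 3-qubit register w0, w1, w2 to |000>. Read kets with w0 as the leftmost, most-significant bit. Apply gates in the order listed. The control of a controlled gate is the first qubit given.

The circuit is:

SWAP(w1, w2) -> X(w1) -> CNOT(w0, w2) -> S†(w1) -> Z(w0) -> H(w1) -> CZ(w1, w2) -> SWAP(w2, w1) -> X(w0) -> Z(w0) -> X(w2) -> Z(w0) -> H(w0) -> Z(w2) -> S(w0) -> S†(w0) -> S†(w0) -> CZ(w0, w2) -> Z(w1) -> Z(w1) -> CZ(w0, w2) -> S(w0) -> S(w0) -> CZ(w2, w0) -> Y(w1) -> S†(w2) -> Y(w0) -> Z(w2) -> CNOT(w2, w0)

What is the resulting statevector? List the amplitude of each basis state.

After the circuit, the state carries amplitude 0 on |000>, 0 on |001>, 1/2 on |010>, 1/2 on |011>, 0 on |100>, 0 on |101>, -I/2 on |110>, -I/2 on |111>. Key observation: steps 16-23 multiply out to the identity, so the circuit reduces to the remaining gates.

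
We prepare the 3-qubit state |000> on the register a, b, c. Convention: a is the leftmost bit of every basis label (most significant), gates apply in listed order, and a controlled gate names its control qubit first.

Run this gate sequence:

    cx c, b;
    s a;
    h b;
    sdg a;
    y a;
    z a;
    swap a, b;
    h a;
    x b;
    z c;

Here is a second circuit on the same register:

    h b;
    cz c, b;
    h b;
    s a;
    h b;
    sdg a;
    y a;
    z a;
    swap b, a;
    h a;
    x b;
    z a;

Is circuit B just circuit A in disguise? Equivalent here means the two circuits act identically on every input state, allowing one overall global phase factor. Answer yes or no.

No, they are not equivalent — no single phase factor reconciles the two unitaries.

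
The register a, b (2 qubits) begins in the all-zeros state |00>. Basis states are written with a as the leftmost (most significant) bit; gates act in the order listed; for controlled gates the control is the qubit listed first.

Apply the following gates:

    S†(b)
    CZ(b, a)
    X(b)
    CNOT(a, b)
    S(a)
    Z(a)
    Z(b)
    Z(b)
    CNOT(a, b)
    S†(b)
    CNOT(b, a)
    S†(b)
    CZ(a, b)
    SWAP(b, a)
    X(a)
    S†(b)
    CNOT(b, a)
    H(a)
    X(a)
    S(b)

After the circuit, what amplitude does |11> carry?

The final state's coefficient on |11> equals sqrt(2)/2.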